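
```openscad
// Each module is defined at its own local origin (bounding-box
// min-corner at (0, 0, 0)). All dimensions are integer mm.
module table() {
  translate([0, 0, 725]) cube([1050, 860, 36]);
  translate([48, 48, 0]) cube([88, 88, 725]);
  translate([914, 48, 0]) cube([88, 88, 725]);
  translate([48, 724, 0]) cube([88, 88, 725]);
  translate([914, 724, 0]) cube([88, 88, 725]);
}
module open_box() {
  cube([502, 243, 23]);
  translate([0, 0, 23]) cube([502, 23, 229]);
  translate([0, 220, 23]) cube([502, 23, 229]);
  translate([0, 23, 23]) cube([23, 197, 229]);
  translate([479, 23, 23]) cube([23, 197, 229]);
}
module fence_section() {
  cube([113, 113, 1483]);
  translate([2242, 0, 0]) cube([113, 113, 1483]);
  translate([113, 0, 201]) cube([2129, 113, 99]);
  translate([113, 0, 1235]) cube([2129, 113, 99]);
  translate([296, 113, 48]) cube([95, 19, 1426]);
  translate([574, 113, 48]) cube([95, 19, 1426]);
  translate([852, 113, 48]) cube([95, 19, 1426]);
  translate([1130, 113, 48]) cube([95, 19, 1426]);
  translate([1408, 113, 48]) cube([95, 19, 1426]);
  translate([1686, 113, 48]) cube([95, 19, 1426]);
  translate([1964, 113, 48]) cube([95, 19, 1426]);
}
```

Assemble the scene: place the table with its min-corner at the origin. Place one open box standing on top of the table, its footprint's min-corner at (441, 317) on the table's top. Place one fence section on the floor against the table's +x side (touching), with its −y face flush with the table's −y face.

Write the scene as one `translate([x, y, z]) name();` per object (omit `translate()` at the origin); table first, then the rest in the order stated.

table();
translate([441, 317, 761]) open_box();
translate([1050, 0, 0]) fence_section();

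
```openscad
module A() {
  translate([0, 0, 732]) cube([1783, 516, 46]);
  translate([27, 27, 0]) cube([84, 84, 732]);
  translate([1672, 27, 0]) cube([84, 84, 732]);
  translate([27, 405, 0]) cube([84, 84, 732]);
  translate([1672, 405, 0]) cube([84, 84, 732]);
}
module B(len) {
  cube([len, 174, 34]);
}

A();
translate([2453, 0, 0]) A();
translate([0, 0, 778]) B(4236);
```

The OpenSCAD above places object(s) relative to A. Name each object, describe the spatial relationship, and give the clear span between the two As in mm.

A is a table. B is a beam. A beam spans the tops of two tables. The clear span between the two tables is 670 mm.

Second table starts at x = 2453; first ends at x = 1783; clear span = 2453 − 1783 = 670 mm.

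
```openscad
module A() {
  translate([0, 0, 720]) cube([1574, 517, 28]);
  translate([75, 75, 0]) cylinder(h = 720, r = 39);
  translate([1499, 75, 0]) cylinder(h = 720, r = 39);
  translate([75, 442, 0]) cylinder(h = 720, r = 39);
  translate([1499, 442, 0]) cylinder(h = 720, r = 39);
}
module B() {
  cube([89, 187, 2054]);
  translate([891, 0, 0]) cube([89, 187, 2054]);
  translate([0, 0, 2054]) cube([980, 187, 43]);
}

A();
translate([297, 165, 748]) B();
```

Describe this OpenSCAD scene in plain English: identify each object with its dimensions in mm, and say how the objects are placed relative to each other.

A is a table with a 1574×517 mm rectangular top, 28 mm thick, top surface at z = 748 mm, supported by four round legs of 78 mm diameter, each leg's bounding box inset 36 mm from the nearest pair of top edges, running from the floor.

B is a rectangular door frame: two vertical jambs of 89×187 mm section, 2054 mm tall, with a clear opening 802 mm wide between their inner faces. A header 43 mm tall and 187 mm deep lies on top of the jambs and spans the full outside width.

The door frame is on top of the table, centred.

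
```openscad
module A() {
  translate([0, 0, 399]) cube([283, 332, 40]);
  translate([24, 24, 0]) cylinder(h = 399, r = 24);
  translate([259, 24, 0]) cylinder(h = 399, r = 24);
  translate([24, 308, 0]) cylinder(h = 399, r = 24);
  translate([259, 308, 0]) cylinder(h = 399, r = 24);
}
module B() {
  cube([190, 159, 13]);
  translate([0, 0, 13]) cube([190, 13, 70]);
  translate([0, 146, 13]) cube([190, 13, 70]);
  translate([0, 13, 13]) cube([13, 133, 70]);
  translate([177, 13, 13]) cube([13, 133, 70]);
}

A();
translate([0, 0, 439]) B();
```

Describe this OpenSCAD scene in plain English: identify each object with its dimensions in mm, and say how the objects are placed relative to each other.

A is a four-legged stool. The seat is a 283×332×40 mm slab whose top surface is at z = 439 mm; four round legs, each 48 mm in diameter, run from the floor (z = 0) to the underside of the seat, each leg's axis is inset half a diameter from the nearest pair of seat edges (so the leg's bounding box is flush with the corner).

B is an open storage box with external size 190×159×83 mm and wall thickness 13 mm (the base is also 13 mm thick). The base covers the whole footprint; the four walls stand on the base, with the y-facing walls full-width and the x-facing walls fitting between their inner faces.

The open box is on top of the stool.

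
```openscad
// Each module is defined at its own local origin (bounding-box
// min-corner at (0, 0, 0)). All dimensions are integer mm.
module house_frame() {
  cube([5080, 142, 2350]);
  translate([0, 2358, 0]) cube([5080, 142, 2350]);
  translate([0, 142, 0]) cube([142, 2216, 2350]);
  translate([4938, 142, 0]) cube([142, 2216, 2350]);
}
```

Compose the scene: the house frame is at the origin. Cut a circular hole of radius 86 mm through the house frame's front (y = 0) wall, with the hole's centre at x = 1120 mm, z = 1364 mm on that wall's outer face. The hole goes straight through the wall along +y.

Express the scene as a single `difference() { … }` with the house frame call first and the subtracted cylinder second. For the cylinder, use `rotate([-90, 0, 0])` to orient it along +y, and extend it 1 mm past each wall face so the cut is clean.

difference() {
  house_frame();
  translate([1120, -1, 1364]) rotate([-90, 0, 0]) cylinder(h = 144, r = 86);
}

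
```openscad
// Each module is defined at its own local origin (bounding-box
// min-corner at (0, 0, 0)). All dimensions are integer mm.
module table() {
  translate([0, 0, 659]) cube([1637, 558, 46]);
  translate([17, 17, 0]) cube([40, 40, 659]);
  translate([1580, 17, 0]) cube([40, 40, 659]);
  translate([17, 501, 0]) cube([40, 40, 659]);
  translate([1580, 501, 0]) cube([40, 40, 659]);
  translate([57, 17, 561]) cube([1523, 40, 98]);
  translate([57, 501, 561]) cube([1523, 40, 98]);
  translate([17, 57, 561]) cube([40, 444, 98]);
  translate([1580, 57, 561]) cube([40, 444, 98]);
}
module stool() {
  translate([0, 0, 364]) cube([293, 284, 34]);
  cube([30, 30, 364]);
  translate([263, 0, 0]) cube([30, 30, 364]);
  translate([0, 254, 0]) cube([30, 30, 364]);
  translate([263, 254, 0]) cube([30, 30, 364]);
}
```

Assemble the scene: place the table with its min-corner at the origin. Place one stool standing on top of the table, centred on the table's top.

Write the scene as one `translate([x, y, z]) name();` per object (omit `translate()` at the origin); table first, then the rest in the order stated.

table();
translate([672, 137, 705]) stool();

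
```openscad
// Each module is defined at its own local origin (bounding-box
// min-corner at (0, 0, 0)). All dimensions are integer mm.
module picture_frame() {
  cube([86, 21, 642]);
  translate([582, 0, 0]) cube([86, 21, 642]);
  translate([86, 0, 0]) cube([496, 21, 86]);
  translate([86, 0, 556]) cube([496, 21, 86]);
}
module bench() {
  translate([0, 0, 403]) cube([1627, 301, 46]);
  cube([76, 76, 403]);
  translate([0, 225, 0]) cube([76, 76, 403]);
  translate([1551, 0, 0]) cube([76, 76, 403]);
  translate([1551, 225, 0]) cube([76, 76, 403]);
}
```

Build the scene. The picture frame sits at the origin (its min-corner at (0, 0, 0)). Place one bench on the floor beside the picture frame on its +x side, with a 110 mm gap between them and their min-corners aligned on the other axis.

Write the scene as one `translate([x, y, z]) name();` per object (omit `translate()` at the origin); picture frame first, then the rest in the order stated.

picture_frame();
translate([778, 0, 0]) bench();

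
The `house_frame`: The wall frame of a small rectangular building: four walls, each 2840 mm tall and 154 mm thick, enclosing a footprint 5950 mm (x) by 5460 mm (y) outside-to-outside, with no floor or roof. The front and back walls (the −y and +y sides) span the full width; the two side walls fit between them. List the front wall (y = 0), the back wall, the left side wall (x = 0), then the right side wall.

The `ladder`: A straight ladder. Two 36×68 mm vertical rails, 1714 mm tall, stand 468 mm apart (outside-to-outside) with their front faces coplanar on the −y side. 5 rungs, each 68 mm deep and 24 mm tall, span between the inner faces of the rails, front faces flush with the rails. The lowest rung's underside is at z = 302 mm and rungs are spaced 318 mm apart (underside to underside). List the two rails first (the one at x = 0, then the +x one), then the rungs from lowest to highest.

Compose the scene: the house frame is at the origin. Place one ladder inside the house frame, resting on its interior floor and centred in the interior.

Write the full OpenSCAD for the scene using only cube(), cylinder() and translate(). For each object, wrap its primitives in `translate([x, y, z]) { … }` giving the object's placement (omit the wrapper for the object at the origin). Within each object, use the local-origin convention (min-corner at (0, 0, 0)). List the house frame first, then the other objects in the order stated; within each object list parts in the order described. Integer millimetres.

cube([5950, 154, 2840]);
translate([0, 5306, 0]) cube([5950, 154, 2840]);
translate([0, 154, 0]) cube([154, 5152, 2840]);
translate([5796, 154, 0]) cube([154, 5152, 2840]);
translate([2741, 2696, 0]) {
  cube([36, 68, 1714]);
  translate([432, 0, 0]) cube([36, 68, 1714]);
  translate([36, 0, 302]) cube([396, 68, 24]);
  translate([36, 0, 620]) cube([396, 68, 24]);
  translate([36, 0, 938]) cube([396, 68, 24]);
  translate([36, 0, 1256]) cube([396, 68, 24]);
  translate([36, 0, 1574]) cube([396, 68, 24]);
}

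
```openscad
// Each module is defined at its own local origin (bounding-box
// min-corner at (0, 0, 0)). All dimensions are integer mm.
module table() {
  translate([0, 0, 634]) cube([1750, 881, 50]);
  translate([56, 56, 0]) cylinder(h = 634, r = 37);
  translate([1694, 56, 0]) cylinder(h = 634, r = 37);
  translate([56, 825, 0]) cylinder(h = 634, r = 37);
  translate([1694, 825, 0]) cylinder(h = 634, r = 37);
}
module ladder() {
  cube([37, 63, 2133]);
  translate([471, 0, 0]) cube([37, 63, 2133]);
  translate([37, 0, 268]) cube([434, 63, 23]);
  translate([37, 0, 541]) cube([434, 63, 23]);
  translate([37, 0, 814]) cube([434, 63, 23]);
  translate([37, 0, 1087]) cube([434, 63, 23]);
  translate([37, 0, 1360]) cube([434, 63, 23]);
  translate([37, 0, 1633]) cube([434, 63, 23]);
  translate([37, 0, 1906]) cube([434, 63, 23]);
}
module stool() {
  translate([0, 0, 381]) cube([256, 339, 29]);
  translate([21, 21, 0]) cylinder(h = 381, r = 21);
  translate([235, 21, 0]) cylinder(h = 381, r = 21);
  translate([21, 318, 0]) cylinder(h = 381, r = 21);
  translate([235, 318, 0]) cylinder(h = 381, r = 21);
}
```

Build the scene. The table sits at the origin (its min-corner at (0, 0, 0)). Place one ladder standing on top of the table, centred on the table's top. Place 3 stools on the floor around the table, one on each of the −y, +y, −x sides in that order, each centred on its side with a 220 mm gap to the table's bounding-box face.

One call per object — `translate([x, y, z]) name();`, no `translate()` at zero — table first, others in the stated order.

table();
translate([621, 409, 684]) ladder();
translate([747, -559, 0]) stool();
translate([747, 1101, 0]) stool();
translate([-476, 271, 0]) stool();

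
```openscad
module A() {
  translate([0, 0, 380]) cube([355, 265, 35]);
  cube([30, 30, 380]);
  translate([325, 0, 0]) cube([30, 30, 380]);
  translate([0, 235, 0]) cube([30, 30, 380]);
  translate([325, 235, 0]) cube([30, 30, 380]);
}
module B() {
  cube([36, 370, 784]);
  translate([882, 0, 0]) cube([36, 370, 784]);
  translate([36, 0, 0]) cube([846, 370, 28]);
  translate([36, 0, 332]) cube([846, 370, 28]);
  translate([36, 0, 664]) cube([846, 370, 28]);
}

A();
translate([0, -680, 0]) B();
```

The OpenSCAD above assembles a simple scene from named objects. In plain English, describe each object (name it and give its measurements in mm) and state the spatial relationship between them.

A is a four-legged stool. The seat is a 355×265×35 mm slab whose top surface is at z = 415 mm; four square legs, each 30×30 mm in cross-section, run from the floor (z = 0) to the underside of the seat, each flush with a corner of the seat.

B is a bookshelf 918 mm wide overall, 370 mm deep and 784 mm tall. The two sides are 36 mm thick vertical panels. 3 horizontal shelves of 28 mm thickness span between the inner faces of the sides; the lowest shelf sits on the floor and shelves are stacked with a clear vertical gap of 304 mm between each pair.

The bookshelf is on the floor beside the stool on its −y side.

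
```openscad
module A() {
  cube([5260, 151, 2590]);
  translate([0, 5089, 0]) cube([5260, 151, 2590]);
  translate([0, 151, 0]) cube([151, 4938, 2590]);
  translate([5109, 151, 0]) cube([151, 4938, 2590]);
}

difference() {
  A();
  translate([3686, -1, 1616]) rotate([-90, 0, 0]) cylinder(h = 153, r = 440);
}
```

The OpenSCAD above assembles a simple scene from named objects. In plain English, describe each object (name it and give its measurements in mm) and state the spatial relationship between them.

A is the wall frame of a small rectangular building: four walls, each 2590 mm tall and 151 mm thick, enclosing a footprint 5260 mm (x) by 5240 mm (y) outside-to-outside, with no floor or roof. The front and back walls (the −y and +y sides) span the full width; the two side walls fit between them.

The house frame has a circular hole of radius 440 mm through its front wall, centred at (x = 3686, z = 1616).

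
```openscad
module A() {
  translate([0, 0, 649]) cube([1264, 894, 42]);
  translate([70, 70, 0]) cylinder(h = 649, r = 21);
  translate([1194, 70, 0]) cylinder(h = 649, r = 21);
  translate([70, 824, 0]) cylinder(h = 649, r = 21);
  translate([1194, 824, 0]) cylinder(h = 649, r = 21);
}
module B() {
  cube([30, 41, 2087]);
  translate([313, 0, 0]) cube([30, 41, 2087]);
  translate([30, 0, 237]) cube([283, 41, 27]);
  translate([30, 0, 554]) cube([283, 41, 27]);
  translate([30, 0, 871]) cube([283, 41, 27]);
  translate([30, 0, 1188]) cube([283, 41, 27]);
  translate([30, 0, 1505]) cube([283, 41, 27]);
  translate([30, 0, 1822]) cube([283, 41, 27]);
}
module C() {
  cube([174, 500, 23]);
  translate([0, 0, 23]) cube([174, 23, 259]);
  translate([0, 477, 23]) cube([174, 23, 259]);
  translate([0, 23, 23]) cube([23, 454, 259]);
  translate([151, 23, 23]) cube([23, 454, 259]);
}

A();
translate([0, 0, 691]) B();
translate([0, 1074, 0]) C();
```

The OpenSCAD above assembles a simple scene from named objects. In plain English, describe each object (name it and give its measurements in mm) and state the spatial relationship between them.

A is a table: top 1264 mm (x) × 894 mm (y), 42 mm thick, upper face at z = 691 mm, on four round legs of 42 mm diameter, each leg's bounding box inset 49 mm from the nearest pair of top edges, running from z = 0 to the bottom of the top.

B is a straight ladder. Two 30×41 mm vertical rails, 2087 mm tall, stand 343 mm apart (outside-to-outside) with their front faces coplanar on the −y side. 6 rungs, each 41 mm deep and 27 mm tall, span between the inner faces of the rails, front faces flush with the rails. The lowest rung's underside is at z = 237 mm and rungs are spaced 317 mm apart (underside to underside).

C is an open-topped rectangular box: outside dimensions 174×500×282 mm, with a uniform wall and base thickness of 23 mm. The base is a full 174×500 slab on the floor; four walls sit on top of the base. The front and back walls (the −y and +y sides) span the full width; the two side walls fit between them.

The ladder is on top of the table. The open box is on the floor beside the table on its +y side.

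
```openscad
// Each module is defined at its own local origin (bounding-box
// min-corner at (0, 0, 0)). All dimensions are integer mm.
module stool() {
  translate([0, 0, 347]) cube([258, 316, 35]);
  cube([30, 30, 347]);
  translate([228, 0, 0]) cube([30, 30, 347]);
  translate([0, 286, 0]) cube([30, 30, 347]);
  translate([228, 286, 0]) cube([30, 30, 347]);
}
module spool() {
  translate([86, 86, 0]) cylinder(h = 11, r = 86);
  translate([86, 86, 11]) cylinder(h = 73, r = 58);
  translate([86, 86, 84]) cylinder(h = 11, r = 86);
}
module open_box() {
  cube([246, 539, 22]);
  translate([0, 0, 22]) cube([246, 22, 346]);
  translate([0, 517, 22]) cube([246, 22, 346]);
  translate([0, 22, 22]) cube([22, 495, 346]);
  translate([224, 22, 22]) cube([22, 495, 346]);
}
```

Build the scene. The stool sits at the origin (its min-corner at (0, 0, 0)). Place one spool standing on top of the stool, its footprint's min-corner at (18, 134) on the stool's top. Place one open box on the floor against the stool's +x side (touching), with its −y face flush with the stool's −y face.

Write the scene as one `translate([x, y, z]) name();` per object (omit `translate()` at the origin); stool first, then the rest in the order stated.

stool();
translate([18, 134, 382]) spool();
translate([258, 0, 0]) open_box();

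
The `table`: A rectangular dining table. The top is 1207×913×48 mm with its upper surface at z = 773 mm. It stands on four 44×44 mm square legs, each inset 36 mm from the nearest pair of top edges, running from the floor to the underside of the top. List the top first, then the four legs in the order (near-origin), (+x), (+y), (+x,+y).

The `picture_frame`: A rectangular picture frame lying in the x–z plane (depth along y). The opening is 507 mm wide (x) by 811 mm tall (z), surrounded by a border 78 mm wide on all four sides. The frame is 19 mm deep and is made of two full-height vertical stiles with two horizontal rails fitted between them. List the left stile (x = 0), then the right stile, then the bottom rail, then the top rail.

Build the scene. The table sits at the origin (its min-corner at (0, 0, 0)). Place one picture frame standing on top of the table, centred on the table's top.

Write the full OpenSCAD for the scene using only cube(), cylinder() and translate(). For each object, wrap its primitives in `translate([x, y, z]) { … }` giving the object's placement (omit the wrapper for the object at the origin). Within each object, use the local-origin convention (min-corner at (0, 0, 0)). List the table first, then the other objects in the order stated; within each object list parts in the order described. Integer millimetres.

translate([0, 0, 725]) cube([1207, 913, 48]);
translate([36, 36, 0]) cube([44, 44, 725]);
translate([1127, 36, 0]) cube([44, 44, 725]);
translate([36, 833, 0]) cube([44, 44, 725]);
translate([1127, 833, 0]) cube([44, 44, 725]);
translate([272, 447, 773]) {
  cube([78, 19, 967]);
  translate([585, 0, 0]) cube([78, 19, 967]);
  translate([78, 0, 0]) cube([507, 19, 78]);
  translate([78, 0, 889]) cube([507, 19, 78]);
}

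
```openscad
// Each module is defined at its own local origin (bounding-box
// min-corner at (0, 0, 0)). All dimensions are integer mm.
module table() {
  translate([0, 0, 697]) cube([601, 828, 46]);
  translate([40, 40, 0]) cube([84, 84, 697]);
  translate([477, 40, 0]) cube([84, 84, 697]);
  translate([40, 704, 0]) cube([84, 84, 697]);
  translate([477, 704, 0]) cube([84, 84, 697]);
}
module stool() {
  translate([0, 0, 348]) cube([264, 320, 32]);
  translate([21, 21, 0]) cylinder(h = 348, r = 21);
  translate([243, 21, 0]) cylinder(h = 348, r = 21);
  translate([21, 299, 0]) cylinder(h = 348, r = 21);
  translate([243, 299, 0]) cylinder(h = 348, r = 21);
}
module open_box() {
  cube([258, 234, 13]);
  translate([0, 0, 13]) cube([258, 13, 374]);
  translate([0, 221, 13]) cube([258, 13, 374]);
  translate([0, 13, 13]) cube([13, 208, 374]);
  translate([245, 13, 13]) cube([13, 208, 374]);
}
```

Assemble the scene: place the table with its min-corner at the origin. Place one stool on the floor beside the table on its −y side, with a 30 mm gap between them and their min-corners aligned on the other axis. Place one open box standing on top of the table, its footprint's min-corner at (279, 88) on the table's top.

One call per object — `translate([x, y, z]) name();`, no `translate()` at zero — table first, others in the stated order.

table();
translate([0, -350, 0]) stool();
translate([279, 88, 743]) open_box();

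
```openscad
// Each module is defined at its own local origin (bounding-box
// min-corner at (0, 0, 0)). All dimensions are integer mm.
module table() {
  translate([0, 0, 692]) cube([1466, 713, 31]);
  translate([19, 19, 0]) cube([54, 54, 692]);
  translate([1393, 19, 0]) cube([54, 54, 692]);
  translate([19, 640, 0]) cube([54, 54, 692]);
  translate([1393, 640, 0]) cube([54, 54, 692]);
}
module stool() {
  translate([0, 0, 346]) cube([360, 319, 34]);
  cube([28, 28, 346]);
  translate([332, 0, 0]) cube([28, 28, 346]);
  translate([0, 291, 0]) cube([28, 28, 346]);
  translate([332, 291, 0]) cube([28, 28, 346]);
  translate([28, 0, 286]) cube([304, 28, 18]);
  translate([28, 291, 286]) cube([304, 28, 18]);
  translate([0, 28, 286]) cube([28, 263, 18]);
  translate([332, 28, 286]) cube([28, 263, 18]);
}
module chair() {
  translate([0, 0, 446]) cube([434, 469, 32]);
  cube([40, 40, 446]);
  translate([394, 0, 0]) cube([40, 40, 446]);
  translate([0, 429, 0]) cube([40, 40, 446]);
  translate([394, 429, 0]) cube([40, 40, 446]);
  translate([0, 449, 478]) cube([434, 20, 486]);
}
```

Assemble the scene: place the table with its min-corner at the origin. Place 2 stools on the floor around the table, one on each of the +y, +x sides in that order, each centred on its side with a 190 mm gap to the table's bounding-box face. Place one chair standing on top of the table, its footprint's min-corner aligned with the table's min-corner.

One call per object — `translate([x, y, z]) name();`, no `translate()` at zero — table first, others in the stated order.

table();
translate([553, 903, 0]) stool();
translate([1656, 197, 0]) stool();
translate([0, 0, 723]) chair();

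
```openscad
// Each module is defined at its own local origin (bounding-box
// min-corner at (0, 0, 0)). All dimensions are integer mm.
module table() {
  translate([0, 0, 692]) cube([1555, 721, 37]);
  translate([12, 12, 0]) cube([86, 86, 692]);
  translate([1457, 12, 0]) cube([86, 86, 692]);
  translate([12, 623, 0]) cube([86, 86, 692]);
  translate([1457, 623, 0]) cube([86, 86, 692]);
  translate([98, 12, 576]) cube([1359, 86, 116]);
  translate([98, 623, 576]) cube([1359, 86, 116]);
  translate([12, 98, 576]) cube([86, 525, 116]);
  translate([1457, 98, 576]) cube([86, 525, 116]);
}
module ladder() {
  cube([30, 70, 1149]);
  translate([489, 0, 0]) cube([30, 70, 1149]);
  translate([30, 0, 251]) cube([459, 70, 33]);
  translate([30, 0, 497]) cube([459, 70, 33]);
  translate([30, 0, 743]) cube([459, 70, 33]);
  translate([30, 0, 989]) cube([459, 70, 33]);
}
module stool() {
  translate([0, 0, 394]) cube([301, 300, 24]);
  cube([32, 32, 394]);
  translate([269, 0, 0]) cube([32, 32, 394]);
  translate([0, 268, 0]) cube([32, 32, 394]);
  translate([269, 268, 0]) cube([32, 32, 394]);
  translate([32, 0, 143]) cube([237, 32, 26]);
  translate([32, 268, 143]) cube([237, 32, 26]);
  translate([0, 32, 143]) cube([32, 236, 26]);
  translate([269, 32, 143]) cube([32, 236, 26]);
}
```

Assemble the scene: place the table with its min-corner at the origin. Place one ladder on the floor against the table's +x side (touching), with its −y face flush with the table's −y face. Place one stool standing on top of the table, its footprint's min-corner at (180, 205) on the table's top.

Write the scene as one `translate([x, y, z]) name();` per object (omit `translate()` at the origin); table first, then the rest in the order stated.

table();
translate([1555, 0, 0]) ladder();
translate([180, 205, 729]) stool();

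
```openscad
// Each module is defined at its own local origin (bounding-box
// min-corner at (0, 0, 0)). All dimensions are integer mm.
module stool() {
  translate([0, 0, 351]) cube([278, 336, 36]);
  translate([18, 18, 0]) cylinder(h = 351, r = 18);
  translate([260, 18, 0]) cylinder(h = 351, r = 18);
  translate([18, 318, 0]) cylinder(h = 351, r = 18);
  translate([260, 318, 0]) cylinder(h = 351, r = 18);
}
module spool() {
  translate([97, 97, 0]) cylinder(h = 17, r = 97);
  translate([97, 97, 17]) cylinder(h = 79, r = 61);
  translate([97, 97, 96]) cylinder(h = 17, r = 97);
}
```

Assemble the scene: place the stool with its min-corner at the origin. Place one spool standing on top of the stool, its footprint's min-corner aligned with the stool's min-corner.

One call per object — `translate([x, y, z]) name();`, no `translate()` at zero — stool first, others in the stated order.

stool();
translate([0, 0, 387]) spool();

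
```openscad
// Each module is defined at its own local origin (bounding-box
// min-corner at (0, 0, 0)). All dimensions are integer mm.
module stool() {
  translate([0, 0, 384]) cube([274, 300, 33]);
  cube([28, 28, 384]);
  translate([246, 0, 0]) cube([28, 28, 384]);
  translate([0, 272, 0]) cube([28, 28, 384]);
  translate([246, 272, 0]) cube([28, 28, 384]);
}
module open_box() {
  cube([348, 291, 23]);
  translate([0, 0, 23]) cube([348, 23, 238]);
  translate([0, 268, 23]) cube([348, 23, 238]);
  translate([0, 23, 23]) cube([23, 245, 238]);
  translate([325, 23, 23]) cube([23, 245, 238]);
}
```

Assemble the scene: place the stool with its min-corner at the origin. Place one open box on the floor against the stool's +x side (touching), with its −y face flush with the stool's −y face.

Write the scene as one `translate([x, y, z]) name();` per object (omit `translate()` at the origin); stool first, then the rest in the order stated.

stool();
translate([274, 0, 0]) open_box();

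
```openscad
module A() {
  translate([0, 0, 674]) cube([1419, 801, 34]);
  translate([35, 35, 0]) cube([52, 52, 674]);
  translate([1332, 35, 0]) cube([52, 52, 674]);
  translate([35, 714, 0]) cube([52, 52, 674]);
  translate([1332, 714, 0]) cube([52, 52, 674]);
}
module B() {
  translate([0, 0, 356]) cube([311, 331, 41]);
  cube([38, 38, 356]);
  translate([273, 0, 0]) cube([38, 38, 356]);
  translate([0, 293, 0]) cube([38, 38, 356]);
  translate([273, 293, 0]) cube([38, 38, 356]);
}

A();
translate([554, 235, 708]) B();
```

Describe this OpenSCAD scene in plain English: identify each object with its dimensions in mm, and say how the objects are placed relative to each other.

A is a table: top 1419 mm (x) × 801 mm (y), 34 mm thick, upper face at z = 708 mm, on four 52×52 mm square legs, each inset 35 mm from the nearest pair of top edges, running from z = 0 to the bottom of the top.

B is a four-legged stool. The seat is 311×331 mm, 41 mm thick, top at z = 397 mm. It stands on four square legs, each 38×38 mm in cross-section, from z = 0 to the seat underside, each flush with a corner of the seat.

The stool is on top of the table, centred.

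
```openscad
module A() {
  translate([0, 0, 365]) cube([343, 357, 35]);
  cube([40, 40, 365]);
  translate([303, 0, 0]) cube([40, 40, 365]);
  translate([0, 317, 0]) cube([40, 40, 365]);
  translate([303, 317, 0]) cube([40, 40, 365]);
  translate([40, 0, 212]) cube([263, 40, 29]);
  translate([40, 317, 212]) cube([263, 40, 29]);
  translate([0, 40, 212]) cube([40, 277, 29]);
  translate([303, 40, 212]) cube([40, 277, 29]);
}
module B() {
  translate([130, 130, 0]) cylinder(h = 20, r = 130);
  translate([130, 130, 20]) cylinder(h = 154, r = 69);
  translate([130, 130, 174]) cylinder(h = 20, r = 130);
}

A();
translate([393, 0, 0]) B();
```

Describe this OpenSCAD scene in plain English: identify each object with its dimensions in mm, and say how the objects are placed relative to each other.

A is a four-legged stool. The seat is 343×357 mm, 35 mm thick, top at z = 400 mm. It stands on four square legs, each 40×40 mm in cross-section, from z = 0 to the seat underside, each flush with a corner of the seat. Four stretchers, 40 mm wide and 29 mm tall, connect adjacent legs with their undersides at z = 212 mm, each running between the inner faces of the legs it joins and aligned with the legs' outer faces on the other axis.

B is a spool: two coaxial disc flanges of radius 130 mm and thickness 20 mm, joined by a core cylinder of radius 69 mm and height 154 mm. The lower flange rests on z = 0 and the three cylinders share a vertical axis.

The spool is on the floor beside the stool on its +x side.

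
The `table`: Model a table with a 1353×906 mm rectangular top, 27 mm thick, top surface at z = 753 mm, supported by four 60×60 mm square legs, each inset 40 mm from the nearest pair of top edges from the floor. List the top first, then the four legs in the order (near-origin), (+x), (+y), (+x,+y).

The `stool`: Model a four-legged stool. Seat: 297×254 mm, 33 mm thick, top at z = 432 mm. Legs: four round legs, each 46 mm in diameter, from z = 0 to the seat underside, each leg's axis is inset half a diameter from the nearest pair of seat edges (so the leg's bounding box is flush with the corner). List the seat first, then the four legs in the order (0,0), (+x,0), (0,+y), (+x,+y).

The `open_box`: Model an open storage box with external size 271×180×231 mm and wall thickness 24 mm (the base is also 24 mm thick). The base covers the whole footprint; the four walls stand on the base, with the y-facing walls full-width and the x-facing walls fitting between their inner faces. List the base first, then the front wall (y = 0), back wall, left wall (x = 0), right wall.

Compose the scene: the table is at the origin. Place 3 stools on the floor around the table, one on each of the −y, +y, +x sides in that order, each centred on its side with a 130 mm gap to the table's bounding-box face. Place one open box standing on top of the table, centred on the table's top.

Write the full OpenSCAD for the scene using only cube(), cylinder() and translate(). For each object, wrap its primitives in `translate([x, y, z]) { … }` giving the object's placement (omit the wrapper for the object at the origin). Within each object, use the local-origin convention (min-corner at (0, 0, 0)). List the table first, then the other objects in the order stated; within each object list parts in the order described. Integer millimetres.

translate([0, 0, 726]) cube([1353, 906, 27]);
translate([40, 40, 0]) cube([60, 60, 726]);
translate([1253, 40, 0]) cube([60, 60, 726]);
translate([40, 806, 0]) cube([60, 60, 726]);
translate([1253, 806, 0]) cube([60, 60, 726]);
translate([528, -384, 0]) {
  translate([0, 0, 399]) cube([297, 254, 33]);
  translate([23, 23, 0]) cylinder(h = 399, r = 23);
  translate([274, 23, 0]) cylinder(h = 399, r = 23);
  translate([23, 231, 0]) cylinder(h = 399, r = 23);
  translate([274, 231, 0]) cylinder(h = 399, r = 23);
}
translate([528, 1036, 0]) {
  translate([0, 0, 399]) cube([297, 254, 33]);
  translate([23, 23, 0]) cylinder(h = 399, r = 23);
  translate([274, 23, 0]) cylinder(h = 399, r = 23);
  translate([23, 231, 0]) cylinder(h = 399, r = 23);
  translate([274, 231, 0]) cylinder(h = 399, r = 23);
}
translate([1483, 326, 0]) {
  translate([0, 0, 399]) cube([297, 254, 33]);
  translate([23, 23, 0]) cylinder(h = 399, r = 23);
  translate([274, 23, 0]) cylinder(h = 399, r = 23);
  translate([23, 231, 0]) cylinder(h = 399, r = 23);
  translate([274, 231, 0]) cylinder(h = 399, r = 23);
}
translate([541, 363, 753]) {
  cube([271, 180, 24]);
  translate([0, 0, 24]) cube([271, 24, 207]);
  translate([0, 156, 24]) cube([271, 24, 207]);
  translate([0, 24, 24]) cube([24, 132, 207]);
  translate([247, 24, 24]) cube([24, 132, 207]);
}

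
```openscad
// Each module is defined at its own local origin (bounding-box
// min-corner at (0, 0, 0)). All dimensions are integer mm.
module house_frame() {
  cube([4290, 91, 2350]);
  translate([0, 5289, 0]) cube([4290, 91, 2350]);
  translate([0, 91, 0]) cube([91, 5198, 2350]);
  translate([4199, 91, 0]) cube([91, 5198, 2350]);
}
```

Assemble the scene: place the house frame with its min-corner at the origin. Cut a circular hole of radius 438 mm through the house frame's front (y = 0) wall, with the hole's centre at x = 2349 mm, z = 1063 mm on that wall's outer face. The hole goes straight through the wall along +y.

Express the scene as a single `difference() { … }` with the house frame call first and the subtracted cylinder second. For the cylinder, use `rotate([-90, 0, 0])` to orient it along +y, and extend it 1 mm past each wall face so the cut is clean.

difference() {
  house_frame();
  translate([2349, -1, 1063]) rotate([-90, 0, 0]) cylinder(h = 93, r = 438);
}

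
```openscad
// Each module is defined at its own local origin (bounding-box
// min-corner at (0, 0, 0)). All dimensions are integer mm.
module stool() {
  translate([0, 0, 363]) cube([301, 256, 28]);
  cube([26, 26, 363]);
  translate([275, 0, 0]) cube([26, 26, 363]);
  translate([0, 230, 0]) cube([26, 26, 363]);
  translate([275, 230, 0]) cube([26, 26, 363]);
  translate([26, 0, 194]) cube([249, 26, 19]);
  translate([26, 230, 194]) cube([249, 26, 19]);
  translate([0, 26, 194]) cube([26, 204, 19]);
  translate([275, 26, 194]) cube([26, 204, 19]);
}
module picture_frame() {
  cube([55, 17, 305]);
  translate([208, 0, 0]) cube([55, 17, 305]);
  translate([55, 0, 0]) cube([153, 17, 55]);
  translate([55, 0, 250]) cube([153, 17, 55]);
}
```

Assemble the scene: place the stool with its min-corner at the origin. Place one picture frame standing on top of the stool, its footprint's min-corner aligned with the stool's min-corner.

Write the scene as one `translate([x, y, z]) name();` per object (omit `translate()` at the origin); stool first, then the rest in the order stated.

stool();
translate([0, 0, 391]) picture_frame();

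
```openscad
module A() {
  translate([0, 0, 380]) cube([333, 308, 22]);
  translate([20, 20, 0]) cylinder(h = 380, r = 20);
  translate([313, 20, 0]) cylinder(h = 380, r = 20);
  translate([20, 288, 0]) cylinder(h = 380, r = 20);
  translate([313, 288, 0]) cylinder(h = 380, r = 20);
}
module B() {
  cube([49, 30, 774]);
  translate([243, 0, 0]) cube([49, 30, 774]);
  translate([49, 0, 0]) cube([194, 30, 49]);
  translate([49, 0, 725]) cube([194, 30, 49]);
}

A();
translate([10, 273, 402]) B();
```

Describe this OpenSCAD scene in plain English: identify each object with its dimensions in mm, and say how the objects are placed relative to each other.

A is a four-legged stool. The seat is a 333×308×22 mm slab whose top surface is at z = 402 mm; four round legs, each 40 mm in diameter, run from the floor (z = 0) to the underside of the seat, each leg's axis is inset half a diameter from the nearest pair of seat edges (so the leg's bounding box is flush with the corner).

B is a rectangular picture frame lying in the x–z plane (depth along y). The opening is 194 mm wide (x) by 676 mm tall (z), surrounded by a border 49 mm wide on all four sides. The frame is 30 mm deep and is made of two full-height vertical stiles with two horizontal rails fitted between them.

The picture frame is on top of the stool.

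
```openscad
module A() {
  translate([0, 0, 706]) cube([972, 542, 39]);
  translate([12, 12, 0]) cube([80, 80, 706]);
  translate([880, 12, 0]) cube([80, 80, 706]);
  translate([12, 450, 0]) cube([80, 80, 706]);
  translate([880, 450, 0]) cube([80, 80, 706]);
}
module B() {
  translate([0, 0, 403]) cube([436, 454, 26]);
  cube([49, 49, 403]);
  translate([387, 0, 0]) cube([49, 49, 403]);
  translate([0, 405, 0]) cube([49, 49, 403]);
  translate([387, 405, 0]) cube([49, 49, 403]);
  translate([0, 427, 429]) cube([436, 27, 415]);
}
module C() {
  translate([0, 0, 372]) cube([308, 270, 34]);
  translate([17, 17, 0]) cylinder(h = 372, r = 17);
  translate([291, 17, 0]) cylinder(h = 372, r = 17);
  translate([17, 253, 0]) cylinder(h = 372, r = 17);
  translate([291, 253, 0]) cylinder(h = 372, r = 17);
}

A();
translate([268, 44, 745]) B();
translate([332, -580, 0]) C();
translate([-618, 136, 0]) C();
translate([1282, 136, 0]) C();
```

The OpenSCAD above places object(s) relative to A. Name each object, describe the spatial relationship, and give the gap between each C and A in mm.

A is a table. B is a chair. C is a stool. The chair is on top of the table, centred. Three stools sit around the table at the −y, −x, +x sides. The gap between each stool and the table is 310 mm.

Each stool's nearest face is 310 mm from the table's bounding box.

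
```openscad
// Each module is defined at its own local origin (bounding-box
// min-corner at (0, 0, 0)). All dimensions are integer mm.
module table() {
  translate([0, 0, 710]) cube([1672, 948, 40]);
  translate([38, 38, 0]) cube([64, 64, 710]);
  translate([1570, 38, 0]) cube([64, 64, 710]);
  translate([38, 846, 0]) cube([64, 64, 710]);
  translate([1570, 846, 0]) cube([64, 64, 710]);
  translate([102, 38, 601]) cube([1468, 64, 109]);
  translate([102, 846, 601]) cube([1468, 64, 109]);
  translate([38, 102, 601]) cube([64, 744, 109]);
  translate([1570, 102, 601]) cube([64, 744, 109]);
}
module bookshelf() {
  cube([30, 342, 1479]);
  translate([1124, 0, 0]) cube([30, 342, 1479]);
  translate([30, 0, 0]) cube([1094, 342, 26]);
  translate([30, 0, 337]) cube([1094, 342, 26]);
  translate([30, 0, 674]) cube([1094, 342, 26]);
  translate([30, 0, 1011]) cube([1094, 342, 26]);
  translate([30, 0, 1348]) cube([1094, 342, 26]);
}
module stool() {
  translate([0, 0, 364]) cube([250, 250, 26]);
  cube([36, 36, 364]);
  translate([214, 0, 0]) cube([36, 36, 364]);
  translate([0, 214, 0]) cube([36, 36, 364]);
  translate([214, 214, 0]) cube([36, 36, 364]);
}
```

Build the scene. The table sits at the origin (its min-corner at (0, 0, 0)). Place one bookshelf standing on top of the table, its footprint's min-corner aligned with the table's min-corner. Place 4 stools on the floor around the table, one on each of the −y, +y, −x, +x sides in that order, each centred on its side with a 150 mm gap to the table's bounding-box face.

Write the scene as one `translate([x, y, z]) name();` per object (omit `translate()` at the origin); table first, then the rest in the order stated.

table();
translate([0, 0, 750]) bookshelf();
translate([711, -400, 0]) stool();
translate([711, 1098, 0]) stool();
translate([-400, 349, 0]) stool();
translate([1822, 349, 0]) stool();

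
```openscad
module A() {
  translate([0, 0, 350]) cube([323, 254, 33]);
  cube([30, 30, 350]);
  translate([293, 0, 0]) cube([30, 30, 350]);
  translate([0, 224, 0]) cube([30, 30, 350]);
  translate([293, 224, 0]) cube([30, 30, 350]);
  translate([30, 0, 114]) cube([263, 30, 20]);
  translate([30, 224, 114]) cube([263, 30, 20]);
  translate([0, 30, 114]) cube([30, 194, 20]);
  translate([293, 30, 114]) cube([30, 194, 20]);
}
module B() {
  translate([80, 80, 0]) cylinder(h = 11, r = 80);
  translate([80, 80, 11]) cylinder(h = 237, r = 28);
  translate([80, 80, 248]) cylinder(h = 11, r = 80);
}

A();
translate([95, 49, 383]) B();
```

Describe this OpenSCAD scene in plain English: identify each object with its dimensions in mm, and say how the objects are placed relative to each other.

A is a four-legged stool. The seat is a 323×254×33 mm slab whose top surface is at z = 383 mm; four square legs, each 30×30 mm in cross-section, run from the floor (z = 0) to the underside of the seat, each flush with a corner of the seat. Four stretchers, 30 mm wide and 20 mm tall, connect adjacent legs with their undersides at z = 114 mm, each running between the inner faces of the legs it joins and aligned with the legs' outer faces on the other axis.

B is a spool: two coaxial disc flanges of radius 80 mm and thickness 11 mm, joined by a core cylinder of radius 28 mm and height 237 mm. The lower flange rests on z = 0 and the three cylinders share a vertical axis.

The spool is on top of the stool.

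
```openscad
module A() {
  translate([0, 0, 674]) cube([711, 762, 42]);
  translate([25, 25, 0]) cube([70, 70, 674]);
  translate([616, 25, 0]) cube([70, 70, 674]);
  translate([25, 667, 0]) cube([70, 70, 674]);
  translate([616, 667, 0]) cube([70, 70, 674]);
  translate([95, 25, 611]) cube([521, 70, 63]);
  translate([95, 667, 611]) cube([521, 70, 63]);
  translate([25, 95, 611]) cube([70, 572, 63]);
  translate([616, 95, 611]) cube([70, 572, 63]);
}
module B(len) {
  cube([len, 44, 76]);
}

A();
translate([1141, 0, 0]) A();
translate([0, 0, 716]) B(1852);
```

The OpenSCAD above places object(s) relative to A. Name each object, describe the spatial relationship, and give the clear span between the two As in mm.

Second table starts at x = 1141; first ends at x = 711; clear span = 1141 − 711 = 430 mm.

A is a table. B is a beam. A beam spans the tops of two tables. The clear span between the two tables is 430 mm.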